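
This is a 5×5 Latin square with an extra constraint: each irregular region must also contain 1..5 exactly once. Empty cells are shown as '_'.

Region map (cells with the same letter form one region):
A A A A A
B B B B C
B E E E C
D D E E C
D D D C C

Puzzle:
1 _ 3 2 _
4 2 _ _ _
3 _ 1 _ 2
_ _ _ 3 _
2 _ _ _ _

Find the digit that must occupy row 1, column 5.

5

row 2, column 3 = 5: row 2 has {2,4}; col 3 has {1,3}; region has {2,3,4} → only 5 remains.
row 2, column 4 = 1: row 2 has {2,4,5}; col 4 has {2,3}; region has {2,3,4,5} → only 1 remains.
row 2, column 5 = 3: row 2 has {1,2,4,5}; col 5 has {2}; region has {2} → only 3 remains.
row 4, column 1 = 5: row 4 has {3}; col 1 has {1,2,3,4}; region has {2} → only 5 remains.
row 5, column 3 = 4: row 5 has {2}; col 3 has {1,3,5}; region has {2,5} → only 4 remains.
row 5, column 4 = 5: row 5 has {2,4}; col 4 has {1,2,3}; region has {2,3} → only 5 remains.
row 5, column 5 = 1: row 5 has {2,4,5}; col 5 has {2,3}; region has {2,3,5} → only 1 remains.
row 3, column 4 = 4: row 3 has {1,2,3}; col 4 has {1,2,3,5}; region has {1,3} → only 4 remains.
row 4, column 2 = 1: row 4 has {3,5}; col 2 has {2}; region has {2,4,5} → only 1 remains.
row 4, column 3 = 2: row 4 has {1,3,5}; col 3 has {1,3,4,5}; region has {1,3,4} → only 2 remains.
row 4, column 5 = 4: row 4 has {1,2,3,5}; col 5 has {1,2,3}; region has {1,2,3,5} → only 4 remains.
row 5, column 2 = 3: row 5 has {1,2,4,5}; col 2 has {1,2}; region has {1,2,4,5} → only 3 remains.
row 1, column 5 = 5: row 1 has {1,2,3}; col 5 has {1,2,3,4}; region has {1,2,3} → only 5 remains.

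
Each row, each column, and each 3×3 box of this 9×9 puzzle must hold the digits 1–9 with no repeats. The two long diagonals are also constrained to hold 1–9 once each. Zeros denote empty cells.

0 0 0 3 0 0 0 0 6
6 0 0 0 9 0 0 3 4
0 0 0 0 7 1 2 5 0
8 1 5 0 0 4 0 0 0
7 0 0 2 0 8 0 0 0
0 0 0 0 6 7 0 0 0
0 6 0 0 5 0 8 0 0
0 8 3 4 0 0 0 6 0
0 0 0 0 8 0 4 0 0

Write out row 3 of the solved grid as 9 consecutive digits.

394671258

r4c4 = 9: row 4 has {1,4,5,8}; col 4 has {2,3,4}; box has {2,4,6,7,8}; main diagonal has {6,7,8} → only 9 remains.
r4c5 = 3: row 4 has {1,4,5,8,9}; col 5 has {5,6,7,8,9}; box has {2,4,6,7,8,9} → only 3 remains.
r5c5 = 1: row 5 has {2,7,8}; col 5 has {3,5,6,7,8,9}; box has {2,3,4,6,7,8,9}; main diagonal has {6,7,8,9}; anti-diagonal has {2,3,4,6,8} → only 1 remains.
r6c4 = 5: row 6 has {6,7}; col 4 has {2,3,4,9}; box has {1,2,3,4,6,7,8,9}; anti-diagonal has {1,2,3,4,6,8} → only 5 remains.
r8c5 = 2: row 8 has {3,4,6,8}; col 5 has {1,3,5,6,7,8,9}; box has {4,5,8} → only 2 remains.
r8c6 = 9: row 8 has {2,3,4,6,8}; col 6 has {1,4,7,8}; box has {2,4,5,8} → only 9 remains.
r9c1 = 9: row 9 has {4,8}; col 1 has {6,7,8}; box has {3,6,8}; anti-diagonal has {1,2,3,4,5,6,8} → only 9 remains.
r1c5 = 4: row 1 has {3,6}; col 5 has {1,2,3,5,6,7,8,9}; box has {1,3,7,9} → only 4 remains.
r2c4 = 8: row 2 has {3,4,6,9}; col 4 has {2,3,4,5,9}; box has {1,3,4,7,9} → only 8 remains.
r3c3 = 4: row 3 has {1,2,5,7}; col 3 has {3,5}; box has {6}; main diagonal has {1,6,7,8,9} → only 4 remains.
r3c4 = 6: row 3 has {1,2,4,5,7}; col 4 has {2,3,4,5,8,9}; box has {1,3,4,7,8,9} → only 6 remains.
r7c3 = 7: row 7 has {5,6,8}; col 3 has {3,4,5}; box has {3,6,8,9}; anti-diagonal has {1,2,3,4,5,6,8,9} → only 7 remains.
r7c4 = 1: row 7 has {5,6,7,8}; col 4 has {2,3,4,5,6,8,9}; box has {2,4,5,8,9} → only 1 remains.
r7c6 = 3: row 7 has {1,5,6,7,8}; col 6 has {1,4,7,8,9}; box has {1,2,4,5,8,9} → only 3 remains.
r9c4 = 7: row 9 has {4,8,9}; col 4 has {1,2,3,4,5,6,8,9}; box has {1,2,3,4,5,8,9} → only 7 remains.
r9c6 = 6: row 9 has {4,7,8,9}; col 6 has {1,3,4,7,8,9}; box has {1,2,3,4,5,7,8,9} → only 6 remains.
r3c1 = 3: row 3 has {1,2,4,5,6,7}; col 1 has {6,7,8,9}; box has {4,6} → only 3 remains.
r3c2 = 9: row 3 has {1,2,3,4,5,6,7}; col 2 has {1,6,8}; box has {3,4,6} → only 9 remains.
r3c9 = 8: row 3 has {1,2,3,4,5,6,7,9}; col 9 has {4,6}; box has {2,3,4,5,6} → only 8 remains.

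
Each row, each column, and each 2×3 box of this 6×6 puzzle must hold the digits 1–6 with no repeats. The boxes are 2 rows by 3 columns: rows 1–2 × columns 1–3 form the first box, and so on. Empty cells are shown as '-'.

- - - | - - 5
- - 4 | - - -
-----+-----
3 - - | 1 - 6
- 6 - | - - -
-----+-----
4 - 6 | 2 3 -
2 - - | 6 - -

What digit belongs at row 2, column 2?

1

row 2, column 4 = 3 (sole candidate).
row 5, column 6 = 1 (sole candidate).
row 6, column 6 = 4 (sole candidate).
row 1, column 4 = 4 (sole candidate).
row 2, column 6 = 2 (sole candidate).
row 4, column 4 = 5 (sole candidate).
row 4, column 6 = 3 (sole candidate).
row 5, column 2 = 5 (sole candidate).
row 6, column 5 = 5 (sole candidate).
row 2, column 2 = 1: row 2 has {2,3,4}; col 2 has {5,6}; box has {4} → only 1 remains.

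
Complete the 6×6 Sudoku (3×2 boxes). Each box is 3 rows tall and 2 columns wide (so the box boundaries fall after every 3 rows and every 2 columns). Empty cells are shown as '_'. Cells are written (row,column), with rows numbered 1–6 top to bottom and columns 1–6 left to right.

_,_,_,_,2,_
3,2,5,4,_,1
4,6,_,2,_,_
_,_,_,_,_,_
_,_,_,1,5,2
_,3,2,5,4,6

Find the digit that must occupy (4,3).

4

(2,5) = 6 (sole candidate).
(3,5) = 3 (sole candidate).
(3,6) = 5 (sole candidate).
(4,5) = 1 (sole candidate).
(4,6) = 3 (sole candidate).
(5,1) = 6 (sole candidate).
(5,2) = 4 (sole candidate).
(5,3) = 3 (sole candidate).
(6,1) = 1 (sole candidate).
(1,1) = 5 (sole candidate).
(1,2) = 1 (sole candidate).
(1,3) = 6 (sole candidate).
(1,4) = 3 (sole candidate).
(1,6) = 4 (sole candidate).
(3,3) = 1 (sole candidate).
(4,1) = 2 (sole candidate).
(4,2) = 5 (sole candidate).
(4,3) = 4: row 4 has {1,2,3,5}; col 3 has {1,2,3,5,6}; box has {1,2,3,5} → only 4 remains.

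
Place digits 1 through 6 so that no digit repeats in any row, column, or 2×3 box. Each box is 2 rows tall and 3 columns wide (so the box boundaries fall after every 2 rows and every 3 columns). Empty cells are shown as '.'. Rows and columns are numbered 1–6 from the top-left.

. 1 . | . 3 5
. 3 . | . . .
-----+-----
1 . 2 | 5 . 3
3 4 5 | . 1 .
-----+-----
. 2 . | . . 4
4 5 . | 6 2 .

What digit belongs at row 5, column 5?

5

row 3, column 2 = 6 (sole candidate).
row 3, column 5 = 4 (sole candidate).
row 4, column 4 = 2 (sole candidate).
row 4, column 6 = 6 (sole candidate).
row 5, column 1 = 6 (sole candidate).
row 5, column 5 = 5: row 5 has {2,4,6}; col 5 has {1,2,3,4}; box has {2,4,6} → only 5 remains.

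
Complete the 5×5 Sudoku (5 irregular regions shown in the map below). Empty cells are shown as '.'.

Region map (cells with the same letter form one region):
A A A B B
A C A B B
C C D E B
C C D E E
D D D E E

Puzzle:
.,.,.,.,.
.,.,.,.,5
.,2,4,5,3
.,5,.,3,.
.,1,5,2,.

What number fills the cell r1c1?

r3c1 = 1: row 3 has {2,3,4,5}; col 1 has {}; region has {2,5} → only 1 remains.
r4c1 = 4: row 4 has {3,5}; col 1 has {1}; region has {1,2,5} → only 4 remains.
r4c3 = 2: row 4 has {3,4,5}; col 3 has {4,5}; region has {1,4,5} → only 2 remains.
r4c5 = 1: row 4 has {2,3,4,5}; col 5 has {3,5}; region has {2,3,5} → only 1 remains.
r5c1 = 3: row 5 has {1,2,5}; col 1 has {1,4}; region has {1,2,4,5} → only 3 remains.
r5c5 = 4: row 5 has {1,2,3,5}; col 5 has {1,3,5}; region has {1,2,3,5} → only 4 remains.
r1c5 = 2: row 1 has {}; col 5 has {1,3,4,5}; region has {3,5} → only 2 remains.
r2c1 = 2: row 2 has {5}; col 1 has {1,3,4}; region has {} → only 2 remains.
r2c2 = 3: row 2 has {2,5}; col 2 has {1,2,5}; region has {1,2,4,5} → only 3 remains.
r2c3 = 1: row 2 has {2,3,5}; col 3 has {2,4,5}; region has {2} → only 1 remains.
r2c4 = 4: row 2 has {1,2,3,5}; col 4 has {2,3,5}; region has {2,3,5} → only 4 remains.
r1c1 = 5: row 1 has {2}; col 1 has {1,2,3,4}; region has {1,2} → only 5 remains.

5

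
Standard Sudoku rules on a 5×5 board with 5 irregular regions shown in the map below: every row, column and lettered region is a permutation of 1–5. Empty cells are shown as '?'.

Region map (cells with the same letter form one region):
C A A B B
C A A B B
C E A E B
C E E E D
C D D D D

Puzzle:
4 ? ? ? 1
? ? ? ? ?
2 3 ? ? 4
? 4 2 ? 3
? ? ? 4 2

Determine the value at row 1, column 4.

row 2, column 5 = 5: row 2 has {}; col 5 has {1,2,3,4}; region has {1,4} → only 5 remains.
row 2, column 3 = 4: in row 2, 4 can only go here (every other open cell in that row sees a 4).
row 5, column 1 = 3: in row 5, 3 can only go here (every other open cell in that row sees a 3).
row 2, column 1 = 1: row 2 has {4,5}; col 1 has {2,3,4}; region has {2,3,4} → only 1 remains.
row 2, column 2 = 2: row 2 has {1,4,5}; col 2 has {3,4}; region has {4} → only 2 remains.
row 2, column 4 = 3: row 2 has {1,2,4,5}; col 4 has {4}; region has {1,4,5} → only 3 remains.
row 4, column 1 = 5: row 4 has {2,3,4}; col 1 has {1,2,3,4}; region has {1,2,3,4} → only 5 remains.
row 4, column 4 = 1: row 4 has {2,3,4,5}; col 4 has {3,4}; region has {2,3,4} → only 1 remains.
row 1, column 2 = 5: row 1 has {1,4}; col 2 has {2,3,4}; region has {2,4} → only 5 remains.
row 1, column 3 = 3: row 1 has {1,4,5}; col 3 has {2,4}; region has {2,4,5} → only 3 remains.
row 1, column 4 = 2: row 1 has {1,3,4,5}; col 4 has {1,3,4}; region has {1,3,4,5} → only 2 remains.

2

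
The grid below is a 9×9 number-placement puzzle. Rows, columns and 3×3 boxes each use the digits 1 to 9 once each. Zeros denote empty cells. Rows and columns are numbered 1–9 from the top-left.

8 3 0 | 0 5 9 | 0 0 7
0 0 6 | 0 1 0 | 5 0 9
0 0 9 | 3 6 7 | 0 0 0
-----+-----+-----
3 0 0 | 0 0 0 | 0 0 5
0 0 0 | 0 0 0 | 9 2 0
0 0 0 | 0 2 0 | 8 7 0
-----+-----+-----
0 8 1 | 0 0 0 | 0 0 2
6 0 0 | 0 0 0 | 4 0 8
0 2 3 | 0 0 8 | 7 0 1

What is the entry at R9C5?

9

R3C9 = 4: row 3 has {3,6,7,9}; col 9 has {1,2,5,7,8,9}; box has {5,7,9} → only 4 remains.
R2C8 = 3: in row 2, 3 can only go here (every other open cell in that row sees a 3).
R2C4 = 8: in row 2, 8 can only go here (every other open cell in that row sees an 8).
R3C8 = 8: in row 3, 8 can only go here (every other open cell in that row sees an 8).
R4C3 = 2: in row 4, 2 can only go here (every other open cell in that row sees a 2).
R1C3 = 4: row 1 has {3,5,7,8,9}; col 3 has {1,2,3,6,9}; box has {3,6,8,9} → only 4 remains.
R1C4 = 2: row 1 has {3,4,5,7,8,9}; col 4 has {3,8}; box has {1,3,5,6,7,8,9} → only 2 remains.
R2C2 = 7: row 2 has {1,3,5,6,8,9}; col 2 has {2,3,8}; box has {3,4,6,8,9} → only 7 remains.
R2C6 = 4: row 2 has {1,3,5,6,7,8,9}; col 6 has {7,8,9}; box has {1,2,3,5,6,7,8,9} → only 4 remains.
R6C3 = 5: row 6 has {2,7,8}; col 3 has {1,2,3,4,6,9}; box has {2,3} → only 5 remains.
R8C3 = 7: row 8 has {4,6,8}; col 3 has {1,2,3,4,5,6,9}; box has {1,2,3,6,8} → only 7 remains.
R2C1 = 2: row 2 has {1,3,4,5,6,7,8,9}; col 1 has {3,6,8}; box has {3,4,6,7,8,9} → only 2 remains.
R5C3 = 8: row 5 has {2,9}; col 3 has {1,2,3,4,5,6,7,9}; box has {2,3,5} → only 8 remains.
R3C7 = 2: in row 3, 2 can only go here (every other open cell in that row sees a 2).
R4C5 = 8: in row 4, 8 can only go here (every other open cell in that row sees an 8).
R4C4 = 7: in row 4, 7 can only go here (every other open cell in that row sees a 7).
R4C2 = 9: in row 4, 9 can only go here (every other open cell in that row sees a 9).
R8C2 = 5: row 8 has {4,6,7,8}; col 2 has {2,3,7,8,9}; box has {1,2,3,6,7,8} → only 5 remains.
R8C8 = 9: row 8 has {4,5,6,7,8}; col 8 has {2,3,7,8}; box has {1,2,4,7,8} → only 9 remains.
R3C2 = 1: row 3 has {2,3,4,6,7,8,9}; col 2 has {2,3,5,7,8,9}; box has {2,3,4,6,7,8,9} → only 1 remains.
R8C4 = 1: row 8 has {4,5,6,7,8,9}; col 4 has {2,3,7,8}; box has {8} → only 1 remains.
R8C5 = 3: row 8 has {1,4,5,6,7,8,9}; col 5 has {1,2,5,6,8}; box has {1,8} → only 3 remains.
R8C6 = 2: row 8 has {1,3,4,5,6,7,8,9}; col 6 has {4,7,8,9}; box has {1,3,8} → only 2 remains.
R3C1 = 5: row 3 has {1,2,3,4,6,7,8,9}; col 1 has {2,3,6,8}; box has {1,2,3,4,6,7,8,9} → only 5 remains.
R5C5 = 4: row 5 has {2,8,9}; col 5 has {1,2,3,5,6,8}; box has {2,7,8} → only 4 remains.
R9C5 = 9: row 9 has {1,2,3,7,8}; col 5 has {1,2,3,4,5,6,8}; box has {1,2,3,8} → only 9 remains.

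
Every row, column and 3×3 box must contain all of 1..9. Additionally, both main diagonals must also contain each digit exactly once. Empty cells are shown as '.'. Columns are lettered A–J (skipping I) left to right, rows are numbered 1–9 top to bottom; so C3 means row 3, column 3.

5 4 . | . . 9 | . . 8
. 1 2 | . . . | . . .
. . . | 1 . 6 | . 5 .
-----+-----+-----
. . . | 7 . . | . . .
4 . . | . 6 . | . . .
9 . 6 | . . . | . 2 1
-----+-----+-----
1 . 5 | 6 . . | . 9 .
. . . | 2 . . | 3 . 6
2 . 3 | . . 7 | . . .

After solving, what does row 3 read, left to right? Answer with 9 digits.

C1 = 7: row 1 has {4,5,8,9}; col 3 has {2,3,5,6}; box has {1,2,4,5} → only 7 remains.
D1 = 3: row 1 has {4,5,7,8,9}; col 4 has {1,2,6,7}; box has {1,6,9} → only 3 remains.
E1 = 2: row 1 has {3,4,5,7,8,9}; col 5 has {6}; box has {1,3,6,9} → only 2 remains.
D6 = 4: row 6 has {1,2,6,9}; col 4 has {1,2,3,6,7}; box has {6,7}; anti-diagonal has {2,5,6,8} → only 4 remains.
J9 = 4: row 9 has {2,3,7}; col 9 has {1,6,8}; box has {3,6,9}; main diagonal has {1,5,6,7} → only 4 remains.
H8 = 8: row 8 has {2,3,6}; col 8 has {2,5,9}; box has {3,4,6,9}; main diagonal has {1,4,5,6,7} → only 8 remains.
H9 = 1: row 9 has {2,3,4,7}; col 8 has {2,5,8,9}; box has {3,4,6,8,9} → only 1 remains.
H1 = 6: row 1 has {2,3,4,5,7,8,9}; col 8 has {1,2,5,8,9}; box has {5,8} → only 6 remains.
C3 = 9: row 3 has {1,5,6}; col 3 has {2,3,5,6,7}; box has {1,2,4,5,7}; main diagonal has {1,4,5,6,7,8} → only 9 remains.
G3 = 7: row 3 has {1,5,6,9}; col 7 has {3}; box has {5,6,8}; anti-diagonal has {2,4,5,6,8} → only 7 remains.
F6 = 3: row 6 has {1,2,4,6,9}; col 6 has {6,7,9}; box has {4,6,7}; main diagonal has {1,4,5,6,7,8,9} → only 3 remains.
G7 = 2: row 7 has {1,5,6,9}; col 7 has {3,7}; box has {1,3,4,6,8,9}; main diagonal has {1,3,4,5,6,7,8,9} → only 2 remains.
J7 = 7: row 7 has {1,2,5,6,9}; col 9 has {1,4,6,8}; box has {1,2,3,4,6,8,9} → only 7 remains.
A8 = 7: row 8 has {2,3,6,8}; col 1 has {1,2,4,5,9}; box has {1,2,3,5} → only 7 remains.
B8 = 9: row 8 has {2,3,6,7,8}; col 2 has {1,4}; box has {1,2,3,5,7}; anti-diagonal has {2,4,5,6,7,8} → only 9 remains.
C8 = 4: row 8 has {2,3,6,7,8,9}; col 3 has {2,3,5,6,7,9}; box has {1,2,3,5,7,9} → only 4 remains.
G9 = 5: row 9 has {1,2,3,4,7}; col 7 has {2,3,7}; box has {1,2,3,4,6,7,8,9} → only 5 remains.
G1 = 1: row 1 has {2,3,4,5,6,7,8,9}; col 7 has {2,3,5,7}; box has {5,6,7,8} → only 1 remains.
H2 = 3: row 2 has {1,2}; col 8 has {1,2,5,6,8,9}; box has {1,5,6,7,8}; anti-diagonal has {2,4,5,6,7,8,9} → only 3 remains.
J2 = 9: row 2 has {1,2,3}; col 9 has {1,4,6,7,8}; box has {1,3,5,6,7,8} → only 9 remains.
J3 = 2: row 3 has {1,5,6,7,9}; col 9 has {1,4,6,7,8,9}; box has {1,3,5,6,7,8,9} → only 2 remains.
F4 = 1: row 4 has {7}; col 6 has {3,6,7,9}; box has {3,4,6,7}; anti-diagonal has {2,3,4,5,6,7,8,9} → only 1 remains.
H4 = 4: row 4 has {1,7}; col 8 has {1,2,3,5,6,8,9}; box has {1,2} → only 4 remains.
H5 = 7: row 5 has {4,6}; col 8 has {1,2,3,4,5,6,8,9}; box has {1,2,4} → only 7 remains.
G6 = 8: row 6 has {1,2,3,4,6,9}; col 7 has {1,2,3,5,7}; box has {1,2,4,7} → only 8 remains.
B7 = 8: row 7 has {1,2,5,6,7,9}; col 2 has {1,4,9}; box has {1,2,3,4,5,7,9} → only 8 remains.
F7 = 4: row 7 has {1,2,5,6,7,8,9}; col 6 has {1,3,6,7,9}; box has {2,6,7} → only 4 remains.
F8 = 5: row 8 has {2,3,4,6,7,8,9}; col 6 has {1,3,4,6,7,9}; box has {2,4,6,7} → only 5 remains.
B9 = 6: row 9 has {1,2,3,4,5,7}; col 2 has {1,4,8,9}; box has {1,2,3,4,5,7,8,9} → only 6 remains.
F2 = 8: row 2 has {1,2,3,9}; col 6 has {1,3,4,5,6,7,9}; box has {1,2,3,6,9} → only 8 remains.
G2 = 4: row 2 has {1,2,3,8,9}; col 7 has {1,2,3,5,7,8}; box has {1,2,3,5,6,7,8,9} → only 4 remains.
B3 = 3: row 3 has {1,2,5,6,7,9}; col 2 has {1,4,6,8,9}; box has {1,2,4,5,7,9} → only 3 remains.
E3 = 4: row 3 has {1,2,3,5,6,7,9}; col 5 has {2,6}; box has {1,2,3,6,8,9} → only 4 remains.
C4 = 8: row 4 has {1,4,7}; col 3 has {2,3,4,5,6,7,9}; box has {4,6,9} → only 8 remains.
C5 = 1: row 5 has {4,6,7}; col 3 has {2,3,4,5,6,7,8,9}; box has {4,6,8,9} → only 1 remains.
F5 = 2: row 5 has {1,4,6,7}; col 6 has {1,3,4,5,6,7,8,9}; box has {1,3,4,6,7} → only 2 remains.
G5 = 9: row 5 has {1,2,4,6,7}; col 7 has {1,2,3,4,5,7,8}; box has {1,2,4,7,8} → only 9 remains.
E6 = 5: row 6 has {1,2,3,4,6,8,9}; col 5 has {2,4,6}; box has {1,2,3,4,6,7} → only 5 remains.
E7 = 3: row 7 has {1,2,4,5,6,7,8,9}; col 5 has {2,4,5,6}; box has {2,4,5,6,7} → only 3 remains.
E8 = 1: row 8 has {2,3,4,5,6,7,8,9}; col 5 has {2,3,4,5,6}; box has {2,3,4,5,6,7} → only 1 remains.
A2 = 6: row 2 has {1,2,3,4,8,9}; col 1 has {1,2,4,5,7,9}; box has {1,2,3,4,5,7,9} → only 6 remains.
D2 = 5: row 2 has {1,2,3,4,6,8,9}; col 4 has {1,2,3,4,6,7}; box has {1,2,3,4,6,8,9} → only 5 remains.
E2 = 7: row 2 has {1,2,3,4,5,6,8,9}; col 5 has {1,2,3,4,5,6}; box has {1,2,3,4,5,6,8,9} → only 7 remains.
A3 = 8: row 3 has {1,2,3,4,5,6,7,9}; col 1 has {1,2,4,5,6,7,9}; box has {1,2,3,4,5,6,7,9} → only 8 remains.

839146752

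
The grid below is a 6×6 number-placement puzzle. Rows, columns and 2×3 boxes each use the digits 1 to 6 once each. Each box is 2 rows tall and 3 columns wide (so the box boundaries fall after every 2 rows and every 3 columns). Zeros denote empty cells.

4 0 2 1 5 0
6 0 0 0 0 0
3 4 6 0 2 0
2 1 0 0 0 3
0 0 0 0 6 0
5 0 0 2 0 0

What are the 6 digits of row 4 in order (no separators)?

215643

row 1, column 2 = 3 (sole candidate).
row 1, column 6 = 6 (sole candidate).
row 2, column 2 = 5 (sole candidate).
row 2, column 3 = 1 (sole candidate).
row 3, column 4 = 5 (sole candidate).
row 3, column 6 = 1 (sole candidate).
row 4, column 3 = 5: row 4 has {1,2,3}; col 3 has {1,2,6}; box has {1,2,3,4,6} → only 5 remains.
row 4, column 5 = 4: row 4 has {1,2,3,5}; col 5 has {2,5,6}; box has {1,2,3,5} → only 4 remains.
row 5, column 1 = 1 (sole candidate).
row 5, column 2 = 2 (sole candidate).
row 6, column 2 = 6 (sole candidate).
row 6, column 6 = 4 (sole candidate).
row 2, column 5 = 3 (sole candidate).
row 2, column 6 = 2 (sole candidate).
row 4, column 4 = 6: row 4 has {1,2,3,4,5}; col 4 has {1,2,5}; box has {1,2,3,4,5} → only 6 remains.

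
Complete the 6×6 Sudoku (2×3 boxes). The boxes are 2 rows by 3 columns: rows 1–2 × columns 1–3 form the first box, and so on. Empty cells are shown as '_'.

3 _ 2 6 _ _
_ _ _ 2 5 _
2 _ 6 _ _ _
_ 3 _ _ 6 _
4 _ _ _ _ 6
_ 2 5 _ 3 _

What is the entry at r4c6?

2

r5c2 = 1 (sole candidate).
r5c3 = 3 (sole candidate).
r5c4 = 5 (sole candidate).
r5c5 = 2 (sole candidate).
r6c1 = 6 (sole candidate).
r2c1 = 1 (sole candidate).
r2c3 = 4 (sole candidate).
r2c6 = 3 (sole candidate).
r4c1 = 5 (sole candidate).
r4c3 = 1 (sole candidate).
r4c4 = 4 (sole candidate).
r4c6 = 2: row 4 has {1,3,4,5,6}; col 6 has {3,6}; box has {4,6} → only 2 remains.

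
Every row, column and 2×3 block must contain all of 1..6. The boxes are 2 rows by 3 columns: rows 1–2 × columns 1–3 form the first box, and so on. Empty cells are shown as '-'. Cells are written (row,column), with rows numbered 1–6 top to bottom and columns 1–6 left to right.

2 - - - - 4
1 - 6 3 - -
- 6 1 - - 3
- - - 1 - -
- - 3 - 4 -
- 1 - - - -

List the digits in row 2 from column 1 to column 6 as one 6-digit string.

146352

(1,3) = 5: row 1 has {2,4}; col 3 has {1,3,6}; box has {1,2,6} → only 5 remains.
(1,4) = 6: row 1 has {2,4,5}; col 4 has {1,3}; box has {3,4} → only 6 remains.
(1,5) = 1: row 1 has {2,4,5,6}; col 5 has {4}; box has {3,4,6} → only 1 remains.
(2,2) = 4: row 2 has {1,3,6}; col 2 has {1,6}; box has {1,2,5,6} → only 4 remains.
(1,2) = 3: row 1 has {1,2,4,5,6}; col 2 has {1,4,6}; box has {1,2,4,5,6} → only 3 remains.
(4,1) = 3: in row 4, 3 can only go here (every other open cell in that row sees a 3).
(4,3) = 4: in row 4, 4 can only go here (every other open cell in that row sees a 4).
(3,1) = 5: row 3 has {1,3,6}; col 1 has {1,2,3}; box has {1,3,4,6} → only 5 remains.
(3,5) = 2: row 3 has {1,3,5,6}; col 5 has {1,4}; box has {1,3} → only 2 remains.
(4,2) = 2: row 4 has {1,3,4}; col 2 has {1,3,4,6}; box has {1,3,4,5,6} → only 2 remains.
(5,1) = 6: row 5 has {3,4}; col 1 has {1,2,3,5}; box has {1,3} → only 6 remains.
(5,2) = 5: row 5 has {3,4,6}; col 2 has {1,2,3,4,6}; box has {1,3,6} → only 5 remains.
(5,4) = 2: row 5 has {3,4,5,6}; col 4 has {1,3,6}; box has {4} → only 2 remains.
(5,6) = 1: row 5 has {2,3,4,5,6}; col 6 has {3,4}; box has {2,4} → only 1 remains.
(6,1) = 4: row 6 has {1}; col 1 has {1,2,3,5,6}; box has {1,3,5,6} → only 4 remains.
(6,3) = 2: row 6 has {1,4}; col 3 has {1,3,4,5,6}; box has {1,3,4,5,6} → only 2 remains.
(6,4) = 5: row 6 has {1,2,4}; col 4 has {1,2,3,6}; box has {1,2,4} → only 5 remains.
(6,6) = 6: row 6 has {1,2,4,5}; col 6 has {1,3,4}; box has {1,2,4,5} → only 6 remains.
(2,5) = 5: row 2 has {1,3,4,6}; col 5 has {1,2,4}; box has {1,3,4,6} → only 5 remains.
(2,6) = 2: row 2 has {1,3,4,5,6}; col 6 has {1,3,4,6}; box has {1,3,4,5,6} → only 2 remains.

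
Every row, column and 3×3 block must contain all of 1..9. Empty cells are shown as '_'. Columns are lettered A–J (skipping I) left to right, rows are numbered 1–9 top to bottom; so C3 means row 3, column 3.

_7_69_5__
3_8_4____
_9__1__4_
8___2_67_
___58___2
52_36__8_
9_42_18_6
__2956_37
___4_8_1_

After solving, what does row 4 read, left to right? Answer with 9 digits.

843129675

C1 = 1: row 1 has {5,6,7,9}; col 3 has {2,4,8}; box has {3,7,8,9} → only 1 remains.
H1 = 2: row 1 has {1,5,6,7,9}; col 8 has {1,3,4,7,8}; box has {4,5} → only 2 remains.
D2 = 7: row 2 has {3,4,8}; col 4 has {2,3,4,5,6,9}; box has {1,4,6,9} → only 7 remains.
D3 = 8: row 3 has {1,4,9}; col 4 has {2,3,4,5,6,7,9}; box has {1,4,6,7,9} → only 8 remains.
J3 = 3: row 3 has {1,4,8,9}; col 9 has {2,6,7}; box has {2,4,5} → only 3 remains.
D4 = 1: row 4 has {2,6,7,8}; col 4 has {2,3,4,5,6,7,8,9}; box has {2,3,5,6,8} → only 1 remains.
H5 = 9: row 5 has {2,5,8}; col 8 has {1,2,3,4,7,8}; box has {2,6,7,8} → only 9 remains.
H7 = 5: row 7 has {1,2,4,6,8,9}; col 8 has {1,2,3,4,7,8,9}; box has {1,3,6,7,8} → only 5 remains.
A8 = 1: row 8 has {2,3,5,6,7,9}; col 1 has {3,5,8,9}; box has {2,4,9} → only 1 remains.
B8 = 8: row 8 has {1,2,3,5,6,7,9}; col 2 has {2,7,9}; box has {1,2,4,9} → only 8 remains.
G8 = 4: row 8 has {1,2,3,5,6,7,8,9}; col 7 has {5,6,8}; box has {1,3,5,6,7,8} → only 4 remains.
J9 = 9: row 9 has {1,4,8}; col 9 has {2,3,6,7}; box has {1,3,4,5,6,7,8} → only 9 remains.
A1 = 4: row 1 has {1,2,5,6,7,9}; col 1 has {1,3,5,8,9}; box has {1,3,7,8,9} → only 4 remains.
F1 = 3: row 1 has {1,2,4,5,6,7,9}; col 6 has {1,6,8}; box has {1,4,6,7,8,9} → only 3 remains.
J1 = 8: row 1 has {1,2,3,4,5,6,7,9}; col 9 has {2,3,6,7,9}; box has {2,3,4,5} → only 8 remains.
H2 = 6: row 2 has {3,4,7,8}; col 8 has {1,2,3,4,5,7,8,9}; box has {2,3,4,5,8} → only 6 remains.
J2 = 1: row 2 has {3,4,6,7,8}; col 9 has {2,3,6,7,8,9}; box has {2,3,4,5,6,8} → only 1 remains.
G3 = 7: row 3 has {1,3,4,8,9}; col 7 has {4,5,6,8}; box has {1,2,3,4,5,6,8} → only 7 remains.
G6 = 1: row 6 has {2,3,5,6,8}; col 7 has {4,5,6,7,8}; box has {2,6,7,8,9} → only 1 remains.
J6 = 4: row 6 has {1,2,3,5,6,8}; col 9 has {1,2,3,6,7,8,9}; box has {1,2,6,7,8,9} → only 4 remains.
B7 = 3: row 7 has {1,2,4,5,6,8,9}; col 2 has {2,7,8,9}; box has {1,2,4,8,9} → only 3 remains.
E7 = 7: row 7 has {1,2,3,4,5,6,8,9}; col 5 has {1,2,4,5,6,8,9}; box has {1,2,4,5,6,8,9} → only 7 remains.
E9 = 3: row 9 has {1,4,8,9}; col 5 has {1,2,4,5,6,7,8,9}; box has {1,2,4,5,6,7,8,9} → only 3 remains.
G9 = 2: row 9 has {1,3,4,8,9}; col 7 has {1,4,5,6,7,8}; box has {1,3,4,5,6,7,8,9} → only 2 remains.
B2 = 5: row 2 has {1,3,4,6,7,8}; col 2 has {2,3,7,8,9}; box has {1,3,4,7,8,9} → only 5 remains.
F2 = 2: row 2 has {1,3,4,5,6,7,8}; col 6 has {1,3,6,8}; box has {1,3,4,6,7,8,9} → only 2 remains.
G2 = 9: row 2 has {1,2,3,4,5,6,7,8}; col 7 has {1,2,4,5,6,7,8}; box has {1,2,3,4,5,6,7,8} → only 9 remains.
C3 = 6: row 3 has {1,3,4,7,8,9}; col 3 has {1,2,4,8}; box has {1,3,4,5,7,8,9} → only 6 remains.
F3 = 5: row 3 has {1,3,4,6,7,8,9}; col 6 has {1,2,3,6,8}; box has {1,2,3,4,6,7,8,9} → only 5 remains.
B4 = 4: row 4 has {1,2,6,7,8}; col 2 has {2,3,5,7,8,9}; box has {2,5,8} → only 4 remains.
F4 = 9: row 4 has {1,2,4,6,7,8}; col 6 has {1,2,3,5,6,8}; box has {1,2,3,5,6,8} → only 9 remains.
J4 = 5: row 4 has {1,2,4,6,7,8,9}; col 9 has {1,2,3,4,6,7,8,9}; box has {1,2,4,6,7,8,9} → only 5 remains.
G5 = 3: row 5 has {2,5,8,9}; col 7 has {1,2,4,5,6,7,8,9}; box has {1,2,4,5,6,7,8,9} → only 3 remains.
F6 = 7: row 6 has {1,2,3,4,5,6,8}; col 6 has {1,2,3,5,6,8,9}; box has {1,2,3,5,6,8,9} → only 7 remains.
B9 = 6: row 9 has {1,2,3,4,8,9}; col 2 has {2,3,4,5,7,8,9}; box has {1,2,3,4,8,9} → only 6 remains.
A3 = 2: row 3 has {1,3,4,5,6,7,8,9}; col 1 has {1,3,4,5,8,9}; box has {1,3,4,5,6,7,8,9} → only 2 remains.
C4 = 3: row 4 has {1,2,4,5,6,7,8,9}; col 3 has {1,2,4,6,8}; box has {2,4,5,8} → only 3 remains.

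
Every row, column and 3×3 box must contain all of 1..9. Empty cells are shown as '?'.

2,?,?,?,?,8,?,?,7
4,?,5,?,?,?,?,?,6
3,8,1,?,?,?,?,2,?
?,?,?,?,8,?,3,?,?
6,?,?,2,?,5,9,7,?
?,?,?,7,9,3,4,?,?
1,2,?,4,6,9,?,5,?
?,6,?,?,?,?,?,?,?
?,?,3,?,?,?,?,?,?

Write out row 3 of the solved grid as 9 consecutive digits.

381976524

r1c2 = 9 (sole candidate).
r1c3 = 6 (sole candidate).
r2c2 = 7 (sole candidate).
r3c7 = 5: row 3 has {1,2,3,8}; col 7 has {3,4,9}; box has {2,6,7} → only 5 remains.
r1c7 = 1 (sole candidate).
r2c7 = 8 (sole candidate).
r7c7 = 7 (sole candidate).
r8c7 = 2 (sole candidate).
r9c7 = 6 (sole candidate).
r7c3 = 8 (sole candidate).
r7c9 = 3 (sole candidate).
r5c3 = 4 (sole candidate).
r5c5 = 1 (sole candidate).
r5c9 = 8 (sole candidate).
r6c3 = 2 (sole candidate).
r4c4 = 6 (sole candidate).
r4c6 = 4 (sole candidate).
r4c8 = 1 (sole candidate).
r5c2 = 3 (sole candidate).
r6c8 = 6 (sole candidate).
r6c9 = 5 (sole candidate).
r3c4 = 9: row 3 has {1,2,3,5,8}; col 4 has {2,4,6,7}; box has {8} → only 9 remains.
r3c9 = 4: row 3 has {1,2,3,5,8,9}; col 9 has {3,5,6,7,8}; box has {1,2,5,6,7,8} → only 4 remains.
r4c2 = 5 (sole candidate).
r4c9 = 2 (sole candidate).
r6c1 = 8 (sole candidate).
r6c2 = 1 (sole candidate).
r9c2 = 4 (sole candidate).
r1c8 = 3 (sole candidate).
r2c8 = 9 (sole candidate).
r3c5 = 7: row 3 has {1,2,3,4,5,8,9}; col 5 has {1,6,8,9}; box has {8,9} → only 7 remains.
r3c6 = 6: row 3 has {1,2,3,4,5,7,8,9}; col 6 has {3,4,5,8,9}; box has {7,8,9} → only 6 remains.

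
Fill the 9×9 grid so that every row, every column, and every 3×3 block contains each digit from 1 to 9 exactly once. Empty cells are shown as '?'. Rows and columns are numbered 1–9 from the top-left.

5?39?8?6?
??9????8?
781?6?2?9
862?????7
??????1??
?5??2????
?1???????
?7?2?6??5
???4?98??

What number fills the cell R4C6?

1

R1C2 = 2: in row 1, 2 can only go here (every other open cell in that row sees a 2).
R2C2 = 4: row 2 has {8,9}; col 2 has {1,2,5,6,7,8}; box has {1,2,3,5,7,8,9} → only 4 remains.
R9C2 = 3: row 9 has {4,8,9}; col 2 has {1,2,4,5,6,7,8}; box has {1,7} → only 3 remains.
R2C1 = 6: row 2 has {4,8,9}; col 1 has {5,7,8}; box has {1,2,3,4,5,7,8,9} → only 6 remains.
R5C2 = 9: row 5 has {1}; col 2 has {1,2,3,4,5,6,7,8}; box has {2,5,6,8} → only 9 remains.
R9C1 = 2: row 9 has {3,4,8,9}; col 1 has {5,6,7,8}; box has {1,3,7} → only 2 remains.
R2C6 = 2: in row 2, 2 can only go here (every other open cell in that row sees a 2).
R6C1 = 1: in column 1, 1 can only go here (every other open cell in that column sees a 1).
R5C1 = 3: in column 1, 3 can only go here (every other open cell in that column sees a 3).
R4C5 = 9: in column 5, 9 can only go here (every other open cell in that column sees a 9).
R4C6 = 1: in column 6, 1 can only go here (every other open cell in that column sees a 1).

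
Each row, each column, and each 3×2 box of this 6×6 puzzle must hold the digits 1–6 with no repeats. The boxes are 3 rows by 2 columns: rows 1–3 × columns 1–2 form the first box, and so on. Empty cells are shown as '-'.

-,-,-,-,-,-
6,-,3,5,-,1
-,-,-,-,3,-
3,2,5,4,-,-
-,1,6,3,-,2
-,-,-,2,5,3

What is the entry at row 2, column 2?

4

row 2, column 2 = 4: row 2 has {1,3,5,6}; col 2 has {1,2}; box has {6} → only 4 remains.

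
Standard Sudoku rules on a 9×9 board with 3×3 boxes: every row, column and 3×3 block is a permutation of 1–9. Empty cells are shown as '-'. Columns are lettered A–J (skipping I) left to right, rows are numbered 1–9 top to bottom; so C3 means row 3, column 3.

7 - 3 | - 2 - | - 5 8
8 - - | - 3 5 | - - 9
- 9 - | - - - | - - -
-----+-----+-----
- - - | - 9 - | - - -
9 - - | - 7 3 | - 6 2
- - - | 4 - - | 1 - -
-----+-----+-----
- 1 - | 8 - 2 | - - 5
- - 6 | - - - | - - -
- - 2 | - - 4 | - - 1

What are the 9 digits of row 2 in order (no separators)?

E7 = 6: row 7 has {1,2,5,8}; col 5 has {2,3,7,9}; box has {2,4,8} → only 6 remains.
E9 = 5: row 9 has {1,2,4}; col 5 has {2,3,6,7,9}; box has {2,4,6,8} → only 5 remains.
E6 = 8: row 6 has {1,4}; col 5 has {2,3,5,6,7,9}; box has {3,4,7,9} → only 8 remains.
F6 = 6: row 6 has {1,4,8}; col 6 has {2,3,4,5}; box has {3,4,7,8,9} → only 6 remains.
E8 = 1: row 8 has {6}; col 5 has {2,3,5,6,7,8,9}; box has {2,4,5,6,8} → only 1 remains.
A9 = 3: row 9 has {1,2,4,5}; col 1 has {7,8,9}; box has {1,2,6} → only 3 remains.
E3 = 4: row 3 has {9}; col 5 has {1,2,3,5,6,7,8,9}; box has {2,3,5} → only 4 remains.
F4 = 1: row 4 has {9}; col 6 has {2,3,4,5,6}; box has {3,4,6,7,8,9} → only 1 remains.
D5 = 5: row 5 has {2,3,6,7,9}; col 4 has {4,8}; box has {1,3,4,6,7,8,9} → only 5 remains.
A7 = 4: row 7 has {1,2,5,6,8}; col 1 has {3,7,8,9}; box has {1,2,3,6} → only 4 remains.
A8 = 5: row 8 has {1,6}; col 1 has {3,4,7,8,9}; box has {1,2,3,4,6} → only 5 remains.
F1 = 9: row 1 has {2,3,5,7,8}; col 6 has {1,2,3,4,5,6}; box has {2,3,4,5} → only 9 remains.
D4 = 2: row 4 has {1,9}; col 4 has {4,5,8}; box has {1,3,4,5,6,7,8,9} → only 2 remains.
A6 = 2: row 6 has {1,4,6,8}; col 1 has {3,4,5,7,8,9}; box has {9} → only 2 remains.
F8 = 7: row 8 has {1,5,6}; col 6 has {1,2,3,4,5,6,9}; box has {1,2,4,5,6,8} → only 7 remains.
D9 = 9: row 9 has {1,2,3,4,5}; col 4 has {2,4,5,8}; box has {1,2,4,5,6,7,8} → only 9 remains.
F3 = 8: row 3 has {4,9}; col 6 has {1,2,3,4,5,6,7,9}; box has {2,3,4,5,9} → only 8 remains.
A4 = 6: row 4 has {1,2,9}; col 1 has {2,3,4,5,7,8,9}; box has {2,9} → only 6 remains.
B8 = 8: row 8 has {1,5,6,7}; col 2 has {1,9}; box has {1,2,3,4,5,6} → only 8 remains.
D8 = 3: row 8 has {1,5,6,7,8}; col 4 has {2,4,5,8,9}; box has {1,2,4,5,6,7,8,9} → only 3 remains.
J8 = 4: row 8 has {1,3,5,6,7,8}; col 9 has {1,2,5,8,9}; box has {1,5} → only 4 remains.
B9 = 7: row 9 has {1,2,3,4,5,9}; col 2 has {1,8,9}; box has {1,2,3,4,5,6,8} → only 7 remains.
H9 = 8: row 9 has {1,2,3,4,5,7,9}; col 8 has {5,6}; box has {1,4,5} → only 8 remains.
A3 = 1: row 3 has {4,8,9}; col 1 has {2,3,4,5,6,7,8,9}; box has {3,7,8,9} → only 1 remains.
C3 = 5: row 3 has {1,4,8,9}; col 3 has {2,3,6}; box has {1,3,7,8,9} → only 5 remains.
B5 = 4: row 5 has {2,3,5,6,7,9}; col 2 has {1,7,8,9}; box has {2,6,9} → only 4 remains.
G5 = 8: row 5 has {2,3,4,5,6,7,9}; col 7 has {1}; box has {1,2,6} → only 8 remains.
C6 = 7: row 6 has {1,2,4,6,8}; col 3 has {2,3,5,6}; box has {2,4,6,9} → only 7 remains.
J6 = 3: row 6 has {1,2,4,6,7,8}; col 9 has {1,2,4,5,8,9}; box has {1,2,6,8} → only 3 remains.
C7 = 9: row 7 has {1,2,4,5,6,8}; col 3 has {2,3,5,6,7}; box has {1,2,3,4,5,6,7,8} → only 9 remains.
G9 = 6: row 9 has {1,2,3,4,5,7,8,9}; col 7 has {1,8}; box has {1,4,5,8} → only 6 remains.
B1 = 6: row 1 has {2,3,5,7,8,9}; col 2 has {1,4,7,8,9}; box has {1,3,5,7,8,9} → only 6 remains.
D1 = 1: row 1 has {2,3,5,6,7,8,9}; col 4 has {2,3,4,5,8,9}; box has {2,3,4,5,8,9} → only 1 remains.
G1 = 4: row 1 has {1,2,3,5,6,7,8,9}; col 7 has {1,6,8}; box has {5,8,9} → only 4 remains.
B2 = 2: row 2 has {3,5,8,9}; col 2 has {1,4,6,7,8,9}; box has {1,3,5,6,7,8,9} → only 2 remains.
C2 = 4: row 2 has {2,3,5,8,9}; col 3 has {2,3,5,6,7,9}; box has {1,2,3,5,6,7,8,9} → only 4 remains.
G2 = 7: row 2 has {2,3,4,5,8,9}; col 7 has {1,4,6,8}; box has {4,5,8,9} → only 7 remains.
H2 = 1: row 2 has {2,3,4,5,7,8,9}; col 8 has {5,6,8}; box has {4,5,7,8,9} → only 1 remains.
J3 = 6: row 3 has {1,4,5,8,9}; col 9 has {1,2,3,4,5,8,9}; box has {1,4,5,7,8,9} → only 6 remains.
C4 = 8: row 4 has {1,2,6,9}; col 3 has {2,3,4,5,6,7,9}; box has {2,4,6,7,9} → only 8 remains.
G4 = 5: row 4 has {1,2,6,8,9}; col 7 has {1,4,6,7,8}; box has {1,2,3,6,8} → only 5 remains.
J4 = 7: row 4 has {1,2,5,6,8,9}; col 9 has {1,2,3,4,5,6,8,9}; box has {1,2,3,5,6,8} → only 7 remains.
C5 = 1: row 5 has {2,3,4,5,6,7,8,9}; col 3 has {2,3,4,5,6,7,8,9}; box has {2,4,6,7,8,9} → only 1 remains.
B6 = 5: row 6 has {1,2,3,4,6,7,8}; col 2 has {1,2,4,6,7,8,9}; box has {1,2,4,6,7,8,9} → only 5 remains.
H6 = 9: row 6 has {1,2,3,4,5,6,7,8}; col 8 has {1,5,6,8}; box has {1,2,3,5,6,7,8} → only 9 remains.
G7 = 3: row 7 has {1,2,4,5,6,8,9}; col 7 has {1,4,5,6,7,8}; box has {1,4,5,6,8} → only 3 remains.
H7 = 7: row 7 has {1,2,3,4,5,6,8,9}; col 8 has {1,5,6,8,9}; box has {1,3,4,5,6,8} → only 7 remains.
H8 = 2: row 8 has {1,3,4,5,6,7,8}; col 8 has {1,5,6,7,8,9}; box has {1,3,4,5,6,7,8} → only 2 remains.
D2 = 6: row 2 has {1,2,3,4,5,7,8,9}; col 4 has {1,2,3,4,5,8,9}; box has {1,2,3,4,5,8,9} → only 6 remains.

824635719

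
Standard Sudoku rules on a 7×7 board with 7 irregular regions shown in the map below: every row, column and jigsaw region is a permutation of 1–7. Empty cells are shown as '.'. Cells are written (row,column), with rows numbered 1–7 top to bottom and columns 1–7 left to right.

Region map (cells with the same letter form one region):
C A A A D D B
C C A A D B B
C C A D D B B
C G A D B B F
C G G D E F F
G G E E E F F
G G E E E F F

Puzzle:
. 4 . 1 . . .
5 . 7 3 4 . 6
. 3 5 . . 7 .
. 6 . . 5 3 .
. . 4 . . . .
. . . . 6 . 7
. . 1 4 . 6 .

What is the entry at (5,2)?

(1,7) = 2: row 1 has {1,4}; col 7 has {6,7}; region has {3,5,6,7} → only 2 remains.
(2,6) = 1: row 2 has {3,4,5,6,7}; col 6 has {3,6,7}; region has {2,3,5,6,7} → only 1 remains.
(3,7) = 4: row 3 has {3,5,7}; col 7 has {2,6,7}; region has {1,2,3,5,6,7} → only 4 remains.
(4,3) = 2: row 4 has {3,5,6}; col 3 has {1,4,5,7}; region has {1,3,4,5,7} → only 2 remains.
(4,4) = 7: row 4 has {2,3,5,6}; col 4 has {1,3,4}; region has {4} → only 7 remains.
(4,7) = 1: row 4 has {2,3,5,6,7}; col 7 has {2,4,6,7}; region has {6,7} → only 1 remains.
(6,3) = 3: row 6 has {6,7}; col 3 has {1,2,4,5,7}; region has {1,4,6} → only 3 remains.
(1,3) = 6: row 1 has {1,2,4}; col 3 has {1,2,3,4,5,7}; region has {1,2,3,4,5,7} → only 6 remains.
(1,5) = 3: row 1 has {1,2,4,6}; col 5 has {4,5,6}; region has {4,7} → only 3 remains.
(1,6) = 5: row 1 has {1,2,3,4,6}; col 6 has {1,3,6,7}; region has {3,4,7} → only 5 remains.
(2,2) = 2: row 2 has {1,3,4,5,6,7}; col 2 has {3,4,6}; region has {3,5} → only 2 remains.
(4,1) = 4: row 4 has {1,2,3,5,6,7}; col 1 has {5}; region has {2,3,5} → only 4 remains.
(5,6) = 2: row 5 has {4}; col 6 has {1,3,5,6,7}; region has {1,6,7} → only 2 remains.
(6,6) = 4: row 6 has {3,6,7}; col 6 has {1,2,3,5,6,7}; region has {1,2,6,7} → only 4 remains.
(1,1) = 7: row 1 has {1,2,3,4,5,6}; col 1 has {4,5}; region has {2,3,4,5} → only 7 remains.
(5,4) = 6: row 5 has {2,4}; col 4 has {1,3,4,7}; region has {3,4,5,7} → only 6 remains.
(5,5) = 7: row 5 has {2,4,6}; col 5 has {3,4,5,6}; region has {1,3,4,6} → only 7 remains.
(7,5) = 2: row 7 has {1,4,6}; col 5 has {3,4,5,6,7}; region has {1,3,4,6,7} → only 2 remains.
(3,4) = 2: row 3 has {3,4,5,7}; col 4 has {1,3,4,6,7}; region has {3,4,5,6,7} → only 2 remains.
(3,5) = 1: row 3 has {2,3,4,5,7}; col 5 has {2,3,4,5,6,7}; region has {2,3,4,5,6,7} → only 1 remains.
(5,1) = 1: row 5 has {2,4,6,7}; col 1 has {4,5,7}; region has {2,3,4,5,7} → only 1 remains.
(5,2) = 5: row 5 has {1,2,4,6,7}; col 2 has {2,3,4,6}; region has {4,6} → only 5 remains.

5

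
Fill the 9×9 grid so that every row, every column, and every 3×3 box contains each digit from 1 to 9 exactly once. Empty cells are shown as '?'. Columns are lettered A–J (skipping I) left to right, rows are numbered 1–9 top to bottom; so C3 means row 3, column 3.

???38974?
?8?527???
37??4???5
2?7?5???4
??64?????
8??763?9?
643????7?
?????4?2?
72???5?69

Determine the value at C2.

G4 = 6 (hidden single in row 4).
J2 = 6 (hidden single in row 2).
B1 = 6 (hidden single in row 1).
J5 = 7 (hidden single in row 5).
C6 = 4 (hidden single in row 6).
A2 = 4 (hidden single in row 2).
G7 = 5 (hidden single in row 7).
B6 = 5 (hidden single in row 6).
H5 = 5 (hidden single in row 5).
D8 = 6 (hidden single in row 8).
E8 = 7 (hidden single in row 8).
D3 = 1 (sole candidate).
F3 = 6 (sole candidate).
H3 = 8 (sole candidate).
D9 = 8 (sole candidate).
D4 = 9 (sole candidate).
E5 = 1 (sole candidate).
D7 = 2 (sole candidate).
E7 = 9 (sole candidate).
F7 = 1 (sole candidate).
J7 = 8 (sole candidate).
C9 = 1 (sole candidate).
E9 = 3 (sole candidate).
G9 = 4 (sole candidate).
C2 = 9: row 2 has {2,4,5,6,7,8}; col 3 has {1,3,4,6,7}; box has {3,4,6,7,8} → only 9 remains.

9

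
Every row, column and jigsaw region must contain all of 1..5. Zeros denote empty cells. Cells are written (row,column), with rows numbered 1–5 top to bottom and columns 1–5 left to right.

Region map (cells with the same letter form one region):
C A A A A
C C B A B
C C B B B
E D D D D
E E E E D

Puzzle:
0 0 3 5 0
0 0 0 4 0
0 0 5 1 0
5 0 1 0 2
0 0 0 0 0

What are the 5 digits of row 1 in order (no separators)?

(1,5) = 1: row 1 has {3,5}; col 5 has {2}; region has {3,4,5} → only 1 remains.
(2,3) = 2: row 2 has {4}; col 3 has {1,3,5}; region has {1,5} → only 2 remains.
(2,5) = 3: row 2 has {2,4}; col 5 has {1,2}; region has {1,2,5} → only 3 remains.
(3,5) = 4: row 3 has {1,5}; col 5 has {1,2,3}; region has {1,2,3,5} → only 4 remains.
(4,4) = 3: row 4 has {1,2,5}; col 4 has {1,4,5}; region has {1,2} → only 3 remains.
(5,3) = 4: row 5 has {}; col 3 has {1,2,3,5}; region has {5} → only 4 remains.
(5,4) = 2: row 5 has {4}; col 4 has {1,3,4,5}; region has {4,5} → only 2 remains.
(5,5) = 5: row 5 has {2,4}; col 5 has {1,2,3,4}; region has {1,2,3} → only 5 remains.
(1,2) = 2: row 1 has {1,3,5}; col 2 has {}; region has {1,3,4,5} → only 2 remains.
(2,1) = 1: row 2 has {2,3,4}; col 1 has {5}; region has {} → only 1 remains.
(2,2) = 5: row 2 has {1,2,3,4}; col 2 has {2}; region has {1} → only 5 remains.
(3,2) = 3: row 3 has {1,4,5}; col 2 has {2,5}; region has {1,5} → only 3 remains.
(4,2) = 4: row 4 has {1,2,3,5}; col 2 has {2,3,5}; region has {1,2,3,5} → only 4 remains.
(5,1) = 3: row 5 has {2,4,5}; col 1 has {1,5}; region has {2,4,5} → only 3 remains.
(5,2) = 1: row 5 has {2,3,4,5}; col 2 has {2,3,4,5}; region has {2,3,4,5} → only 1 remains.
(1,1) = 4: row 1 has {1,2,3,5}; col 1 has {1,3,5}; region has {1,3,5} → only 4 remains.

42351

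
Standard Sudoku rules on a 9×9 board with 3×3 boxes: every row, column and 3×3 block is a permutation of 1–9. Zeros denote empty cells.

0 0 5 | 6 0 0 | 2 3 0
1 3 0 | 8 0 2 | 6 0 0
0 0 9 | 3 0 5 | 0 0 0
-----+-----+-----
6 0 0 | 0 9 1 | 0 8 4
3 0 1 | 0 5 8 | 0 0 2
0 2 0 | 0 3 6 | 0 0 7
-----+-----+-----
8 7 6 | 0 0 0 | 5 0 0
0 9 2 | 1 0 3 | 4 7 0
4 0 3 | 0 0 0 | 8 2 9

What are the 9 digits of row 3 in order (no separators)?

R1C1 = 7: row 1 has {2,3,5,6}; col 1 has {1,3,4,6,8}; box has {1,3,5,9} → only 7 remains.
R2C3 = 4: row 2 has {1,2,3,6,8}; col 3 has {1,2,3,5,6,9}; box has {1,3,5,7,9} → only 4 remains.
R2C5 = 7: row 2 has {1,2,3,4,6,8}; col 5 has {3,5,9}; box has {2,3,5,6,8} → only 7 remains.
R2C9 = 5: row 2 has {1,2,3,4,6,7,8}; col 9 has {2,4,7,9}; box has {2,3,6} → only 5 remains.
R3C1 = 2: row 3 has {3,5,9}; col 1 has {1,3,4,6,7,8}; box has {1,3,4,5,7,9} → only 2 remains.
R4C2 = 5: row 4 has {1,4,6,8,9}; col 2 has {2,3,7,9}; box has {1,2,3,6} → only 5 remains.
R4C3 = 7: row 4 has {1,4,5,6,8,9}; col 3 has {1,2,3,4,5,6,9}; box has {1,2,3,5,6} → only 7 remains.
R4C4 = 2: row 4 has {1,4,5,6,7,8,9}; col 4 has {1,3,6,8}; box has {1,3,5,6,8,9} → only 2 remains.
R4C7 = 3: row 4 has {1,2,4,5,6,7,8,9}; col 7 has {2,4,5,6,8}; box has {2,4,7,8} → only 3 remains.
R5C2 = 4: row 5 has {1,2,3,5,8}; col 2 has {2,3,5,7,9}; box has {1,2,3,5,6,7} → only 4 remains.
R5C4 = 7: row 5 has {1,2,3,4,5,8}; col 4 has {1,2,3,6,8}; box has {1,2,3,5,6,8,9} → only 7 remains.
R5C7 = 9: row 5 has {1,2,3,4,5,7,8}; col 7 has {2,3,4,5,6,8}; box has {2,3,4,7,8} → only 9 remains.
R5C8 = 6: row 5 has {1,2,3,4,5,7,8,9}; col 8 has {2,3,7,8}; box has {2,3,4,7,8,9} → only 6 remains.
R6C1 = 9: row 6 has {2,3,6,7}; col 1 has {1,2,3,4,6,7,8}; box has {1,2,3,4,5,6,7} → only 9 remains.
R6C3 = 8: row 6 has {2,3,6,7,9}; col 3 has {1,2,3,4,5,6,7,9}; box has {1,2,3,4,5,6,7,9} → only 8 remains.
R6C4 = 4: row 6 has {2,3,6,7,8,9}; col 4 has {1,2,3,6,7,8}; box has {1,2,3,5,6,7,8,9} → only 4 remains.
R6C7 = 1: row 6 has {2,3,4,6,7,8,9}; col 7 has {2,3,4,5,6,8,9}; box has {2,3,4,6,7,8,9} → only 1 remains.
R6C8 = 5: row 6 has {1,2,3,4,6,7,8,9}; col 8 has {2,3,6,7,8}; box has {1,2,3,4,6,7,8,9} → only 5 remains.
R7C4 = 9: row 7 has {5,6,7,8}; col 4 has {1,2,3,4,6,7,8}; box has {1,3} → only 9 remains.
R7C6 = 4: row 7 has {5,6,7,8,9}; col 6 has {1,2,3,5,6,8}; box has {1,3,9} → only 4 remains.
R7C8 = 1: row 7 has {4,5,6,7,8,9}; col 8 has {2,3,5,6,7,8}; box has {2,4,5,7,8,9} → only 1 remains.
R7C9 = 3: row 7 has {1,4,5,6,7,8,9}; col 9 has {2,4,5,7,9}; box has {1,2,4,5,7,8,9} → only 3 remains.
R8C1 = 5: row 8 has {1,2,3,4,7,9}; col 1 has {1,2,3,4,6,7,8,9}; box has {2,3,4,6,7,8,9} → only 5 remains.
R8C9 = 6: row 8 has {1,2,3,4,5,7,9}; col 9 has {2,3,4,5,7,9}; box has {1,2,3,4,5,7,8,9} → only 6 remains.
R9C2 = 1: row 9 has {2,3,4,8,9}; col 2 has {2,3,4,5,7,9}; box has {2,3,4,5,6,7,8,9} → only 1 remains.
R9C4 = 5: row 9 has {1,2,3,4,8,9}; col 4 has {1,2,3,4,6,7,8,9}; box has {1,3,4,9} → only 5 remains.
R9C5 = 6: row 9 has {1,2,3,4,5,8,9}; col 5 has {3,5,7,9}; box has {1,3,4,5,9} → only 6 remains.
R9C6 = 7: row 9 has {1,2,3,4,5,6,8,9}; col 6 has {1,2,3,4,5,6,8}; box has {1,3,4,5,6,9} → only 7 remains.
R1C2 = 8: row 1 has {2,3,5,6,7}; col 2 has {1,2,3,4,5,7,9}; box has {1,2,3,4,5,7,9} → only 8 remains.
R1C6 = 9: row 1 has {2,3,5,6,7,8}; col 6 has {1,2,3,4,5,6,7,8}; box has {2,3,5,6,7,8} → only 9 remains.
R1C9 = 1: row 1 has {2,3,5,6,7,8,9}; col 9 has {2,3,4,5,6,7,9}; box has {2,3,5,6} → only 1 remains.
R2C8 = 9: row 2 has {1,2,3,4,5,6,7,8}; col 8 has {1,2,3,5,6,7,8}; box has {1,2,3,5,6} → only 9 remains.
R3C2 = 6: row 3 has {2,3,5,9}; col 2 has {1,2,3,4,5,7,8,9}; box has {1,2,3,4,5,7,8,9} → only 6 remains.
R3C7 = 7: row 3 has {2,3,5,6,9}; col 7 has {1,2,3,4,5,6,8,9}; box has {1,2,3,5,6,9} → only 7 remains.
R3C8 = 4: row 3 has {2,3,5,6,7,9}; col 8 has {1,2,3,5,6,7,8,9}; box has {1,2,3,5,6,7,9} → only 4 remains.
R3C9 = 8: row 3 has {2,3,4,5,6,7,9}; col 9 has {1,2,3,4,5,6,7,9}; box has {1,2,3,4,5,6,7,9} → only 8 remains.
R7C5 = 2: row 7 has {1,3,4,5,6,7,8,9}; col 5 has {3,5,6,7,9}; box has {1,3,4,5,6,7,9} → only 2 remains.
R8C5 = 8: row 8 has {1,2,3,4,5,6,7,9}; col 5 has {2,3,5,6,7,9}; box has {1,2,3,4,5,6,7,9} → only 8 remains.
R1C5 = 4: row 1 has {1,2,3,5,6,7,8,9}; col 5 has {2,3,5,6,7,8,9}; box has {2,3,5,6,7,8,9} → only 4 remains.
R3C5 = 1: row 3 has {2,3,4,5,6,7,8,9}; col 5 has {2,3,4,5,6,7,8,9}; box has {2,3,4,5,6,7,8,9} → only 1 remains.

269315748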